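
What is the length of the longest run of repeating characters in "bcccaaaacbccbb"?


Input: "bcccaaaacbccbb"
Scanning for longest run:
  Position 1 ('c'): new char, reset run to 1
  Position 2 ('c'): continues run of 'c', length=2
  Position 3 ('c'): continues run of 'c', length=3
  Position 4 ('a'): new char, reset run to 1
  Position 5 ('a'): continues run of 'a', length=2
  Position 6 ('a'): continues run of 'a', length=3
  Position 7 ('a'): continues run of 'a', length=4
  Position 8 ('c'): new char, reset run to 1
  Position 9 ('b'): new char, reset run to 1
  Position 10 ('c'): new char, reset run to 1
  Position 11 ('c'): continues run of 'c', length=2
  Position 12 ('b'): new char, reset run to 1
  Position 13 ('b'): continues run of 'b', length=2
Longest run: 'a' with length 4

4


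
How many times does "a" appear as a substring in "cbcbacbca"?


Searching for "a" in "cbcbacbca"
Scanning each position:
  Position 0: "c" => no
  Position 1: "b" => no
  Position 2: "c" => no
  Position 3: "b" => no
  Position 4: "a" => MATCH
  Position 5: "c" => no
  Position 6: "b" => no
  Position 7: "c" => no
  Position 8: "a" => MATCH
Total occurrences: 2

2


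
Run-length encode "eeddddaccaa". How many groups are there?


Input: eeddddaccaa
Scanning for consecutive runs:
  Group 1: 'e' x 2 (positions 0-1)
  Group 2: 'd' x 4 (positions 2-5)
  Group 3: 'a' x 1 (positions 6-6)
  Group 4: 'c' x 2 (positions 7-8)
  Group 5: 'a' x 2 (positions 9-10)
Total groups: 5

5


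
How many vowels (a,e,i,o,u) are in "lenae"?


Input: lenae
Checking each character:
  'l' at position 0: consonant
  'e' at position 1: vowel (running total: 1)
  'n' at position 2: consonant
  'a' at position 3: vowel (running total: 2)
  'e' at position 4: vowel (running total: 3)
Total vowels: 3

3


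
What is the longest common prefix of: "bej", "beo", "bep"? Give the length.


Words: bej, beo, bep
  Position 0: all 'b' => match
  Position 1: all 'e' => match
  Position 2: ('j', 'o', 'p') => mismatch, stop
LCP = "be" (length 2)

2


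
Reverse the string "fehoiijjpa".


Input: fehoiijjpa
Reading characters right to left:
  Position 9: 'a'
  Position 8: 'p'
  Position 7: 'j'
  Position 6: 'j'
  Position 5: 'i'
  Position 4: 'i'
  Position 3: 'o'
  Position 2: 'h'
  Position 1: 'e'
  Position 0: 'f'
Reversed: apjjiiohef

apjjiiohef


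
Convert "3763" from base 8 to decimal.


Input: "3763" in base 8
Positional expansion:
  Digit '3' (value 3) x 8^3 = 1536
  Digit '7' (value 7) x 8^2 = 448
  Digit '6' (value 6) x 8^1 = 48
  Digit '3' (value 3) x 8^0 = 3
Sum = 2035

2035


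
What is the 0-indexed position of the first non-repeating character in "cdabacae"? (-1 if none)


Input: cdabacae
Character frequencies:
  'a': 3
  'b': 1
  'c': 2
  'd': 1
  'e': 1
Scanning left to right for freq == 1:
  Position 0 ('c'): freq=2, skip
  Position 1 ('d'): unique! => answer = 1

1


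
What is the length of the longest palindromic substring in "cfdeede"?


Input: "cfdeede"
Checking substrings for palindromes:
  [2:6] "deed" (len 4) => palindrome
  [4:7] "ede" (len 3) => palindrome
  [3:5] "ee" (len 2) => palindrome
Longest palindromic substring: "deed" with length 4

4


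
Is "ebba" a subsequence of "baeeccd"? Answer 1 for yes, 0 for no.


Check if "ebba" is a subsequence of "baeeccd"
Greedy scan:
  Position 0 ('b'): no match needed
  Position 1 ('a'): no match needed
  Position 2 ('e'): matches sub[0] = 'e'
  Position 3 ('e'): no match needed
  Position 4 ('c'): no match needed
  Position 5 ('c'): no match needed
  Position 6 ('d'): no match needed
Only matched 1/4 characters => not a subsequence

0


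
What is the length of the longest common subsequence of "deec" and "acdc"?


LCS of "deec" and "acdc"
DP table:
           a    c    d    c
      0    0    0    0    0
  d   0    0    0    1    1
  e   0    0    0    1    1
  e   0    0    0    1    1
  c   0    0    1    1    2
LCS length = dp[4][4] = 2

2


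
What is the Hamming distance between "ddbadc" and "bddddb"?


Comparing "ddbadc" and "bddddb" position by position:
  Position 0: 'd' vs 'b' => differ
  Position 1: 'd' vs 'd' => same
  Position 2: 'b' vs 'd' => differ
  Position 3: 'a' vs 'd' => differ
  Position 4: 'd' vs 'd' => same
  Position 5: 'c' vs 'b' => differ
Total differences (Hamming distance): 4

4


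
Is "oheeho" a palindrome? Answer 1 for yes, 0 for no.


Input: oheeho
Reversed: oheeho
  Compare pos 0 ('o') with pos 5 ('o'): match
  Compare pos 1 ('h') with pos 4 ('h'): match
  Compare pos 2 ('e') with pos 3 ('e'): match
Result: palindrome

1


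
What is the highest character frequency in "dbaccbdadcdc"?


Input: dbaccbdadcdc
Character counts:
  'a': 2
  'b': 2
  'c': 4
  'd': 4
Maximum frequency: 4

4


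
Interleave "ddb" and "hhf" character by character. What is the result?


Interleaving "ddb" and "hhf":
  Position 0: 'd' from first, 'h' from second => "dh"
  Position 1: 'd' from first, 'h' from second => "dh"
  Position 2: 'b' from first, 'f' from second => "bf"
Result: dhdhbf

dhdhbf


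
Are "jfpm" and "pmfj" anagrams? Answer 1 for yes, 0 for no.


Strings: "jfpm", "pmfj"
Sorted first:  fjmp
Sorted second: fjmp
Sorted forms match => anagrams

1


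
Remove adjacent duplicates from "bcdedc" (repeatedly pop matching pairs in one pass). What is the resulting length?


Input: bcdedc
Stack-based adjacent duplicate removal:
  Read 'b': push. Stack: b
  Read 'c': push. Stack: bc
  Read 'd': push. Stack: bcd
  Read 'e': push. Stack: bcde
  Read 'd': push. Stack: bcded
  Read 'c': push. Stack: bcdedc
Final stack: "bcdedc" (length 6)

6


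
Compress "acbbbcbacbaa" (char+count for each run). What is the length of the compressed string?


Input: acbbbcbacbaa
Runs:
  'a' x 1 => "a1"
  'c' x 1 => "c1"
  'b' x 3 => "b3"
  'c' x 1 => "c1"
  'b' x 1 => "b1"
  'a' x 1 => "a1"
  'c' x 1 => "c1"
  'b' x 1 => "b1"
  'a' x 2 => "a2"
Compressed: "a1c1b3c1b1a1c1b1a2"
Compressed length: 18

18


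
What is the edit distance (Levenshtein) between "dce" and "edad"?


Computing edit distance: "dce" -> "edad"
DP table:
           e    d    a    d
      0    1    2    3    4
  d   1    1    1    2    3
  c   2    2    2    2    3
  e   3    2    3    3    3
Edit distance = dp[3][4] = 3

3


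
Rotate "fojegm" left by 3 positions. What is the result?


Input: "fojegm", rotate left by 3
First 3 characters: "foj"
Remaining characters: "egm"
Concatenate remaining + first: "egm" + "foj" = "egmfoj"

egmfoj


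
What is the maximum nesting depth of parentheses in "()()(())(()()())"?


Input: "()()(())(()()())"
Tracking depth:
  Position 0 '(': depth becomes 1
  Position 1 ')': depth becomes 0
  Position 2 '(': depth becomes 1
  Position 3 ')': depth becomes 0
  Position 4 '(': depth becomes 1
  Position 5 '(': depth becomes 2
  Position 6 ')': depth becomes 1
  Position 7 ')': depth becomes 0
  Position 8 '(': depth becomes 1
  Position 9 '(': depth becomes 2
  Position 10 ')': depth becomes 1
  Position 11 '(': depth becomes 2
  Position 12 ')': depth becomes 1
  Position 13 '(': depth becomes 2
  Position 14 ')': depth becomes 1
  Position 15 ')': depth becomes 0
Maximum depth reached: 2

2


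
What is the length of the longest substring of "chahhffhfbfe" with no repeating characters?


Input: "chahhffhfbfe"
Sliding window (track last position of each char):
  Position 0 ('c'): window [0,0] length 1 -- new best
  Position 1 ('h'): window [0,1] length 2 -- new best
  Position 2 ('a'): window [0,2] length 3 -- new best
  Position 3 ('h'): repeat (last at 1), move window start to 2
  Position 3 ('h'): window [2,3] length 2
  Position 4 ('h'): repeat (last at 3), move window start to 4
  Position 4 ('h'): window [4,4] length 1
  Position 5 ('f'): window [4,5] length 2
  Position 6 ('f'): repeat (last at 5), move window start to 6
  Position 6 ('f'): window [6,6] length 1
  Position 7 ('h'): window [6,7] length 2
  Position 8 ('f'): repeat (last at 6), move window start to 7
  Position 8 ('f'): window [7,8] length 2
  Position 9 ('b'): window [7,9] length 3
  Position 10 ('f'): repeat (last at 8), move window start to 9
  Position 10 ('f'): window [9,10] length 2
  Position 11 ('e'): window [9,11] length 3
Longest substring with no repeats: "cha" with length 3

3


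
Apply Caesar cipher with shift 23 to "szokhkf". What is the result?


Caesar cipher: shift "szokhkf" by 23
  's' (pos 18) + 23 = pos 15 = 'p'
  'z' (pos 25) + 23 = pos 22 = 'w'
  'o' (pos 14) + 23 = pos 11 = 'l'
  'k' (pos 10) + 23 = pos 7 = 'h'
  'h' (pos 7) + 23 = pos 4 = 'e'
  'k' (pos 10) + 23 = pos 7 = 'h'
  'f' (pos 5) + 23 = pos 2 = 'c'
Result: pwlhehc

pwlhehc


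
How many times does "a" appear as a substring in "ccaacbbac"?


Searching for "a" in "ccaacbbac"
Scanning each position:
  Position 0: "c" => no
  Position 1: "c" => no
  Position 2: "a" => MATCH
  Position 3: "a" => MATCH
  Position 4: "c" => no
  Position 5: "b" => no
  Position 6: "b" => no
  Position 7: "a" => MATCH
  Position 8: "c" => no
Total occurrences: 3

3


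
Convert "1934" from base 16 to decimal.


Input: "1934" in base 16
Positional expansion:
  Digit '1' (value 1) x 16^3 = 4096
  Digit '9' (value 9) x 16^2 = 2304
  Digit '3' (value 3) x 16^1 = 48
  Digit '4' (value 4) x 16^0 = 4
Sum = 6452

6452


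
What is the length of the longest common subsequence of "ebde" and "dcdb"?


LCS of "ebde" and "dcdb"
DP table:
           d    c    d    b
      0    0    0    0    0
  e   0    0    0    0    0
  b   0    0    0    0    1
  d   0    1    1    1    1
  e   0    1    1    1    1
LCS length = dp[4][4] = 1

1


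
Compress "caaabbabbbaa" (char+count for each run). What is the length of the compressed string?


Input: caaabbabbbaa
Runs:
  'c' x 1 => "c1"
  'a' x 3 => "a3"
  'b' x 2 => "b2"
  'a' x 1 => "a1"
  'b' x 3 => "b3"
  'a' x 2 => "a2"
Compressed: "c1a3b2a1b3a2"
Compressed length: 12

12


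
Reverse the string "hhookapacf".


Input: hhookapacf
Reading characters right to left:
  Position 9: 'f'
  Position 8: 'c'
  Position 7: 'a'
  Position 6: 'p'
  Position 5: 'a'
  Position 4: 'k'
  Position 3: 'o'
  Position 2: 'o'
  Position 1: 'h'
  Position 0: 'h'
Reversed: fcapakoohh

fcapakoohh


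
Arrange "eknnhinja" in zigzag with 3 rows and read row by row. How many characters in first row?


Zigzag "eknnhinja" into 3 rows:
Placing characters:
  'e' => row 0
  'k' => row 1
  'n' => row 2
  'n' => row 1
  'h' => row 0
  'i' => row 1
  'n' => row 2
  'j' => row 1
  'a' => row 0
Rows:
  Row 0: "eha"
  Row 1: "knij"
  Row 2: "nn"
First row length: 3

3


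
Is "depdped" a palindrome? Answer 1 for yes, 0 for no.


Input: depdped
Reversed: depdped
  Compare pos 0 ('d') with pos 6 ('d'): match
  Compare pos 1 ('e') with pos 5 ('e'): match
  Compare pos 2 ('p') with pos 4 ('p'): match
Result: palindrome

1


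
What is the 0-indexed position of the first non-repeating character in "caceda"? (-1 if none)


Input: caceda
Character frequencies:
  'a': 2
  'c': 2
  'd': 1
  'e': 1
Scanning left to right for freq == 1:
  Position 0 ('c'): freq=2, skip
  Position 1 ('a'): freq=2, skip
  Position 2 ('c'): freq=2, skip
  Position 3 ('e'): unique! => answer = 3

3


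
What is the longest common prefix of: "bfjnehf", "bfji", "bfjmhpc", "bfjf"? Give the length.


Words: bfjnehf, bfji, bfjmhpc, bfjf
  Position 0: all 'b' => match
  Position 1: all 'f' => match
  Position 2: all 'j' => match
  Position 3: ('n', 'i', 'm', 'f') => mismatch, stop
LCP = "bfj" (length 3)

3


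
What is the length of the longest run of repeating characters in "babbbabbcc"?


Input: "babbbabbcc"
Scanning for longest run:
  Position 1 ('a'): new char, reset run to 1
  Position 2 ('b'): new char, reset run to 1
  Position 3 ('b'): continues run of 'b', length=2
  Position 4 ('b'): continues run of 'b', length=3
  Position 5 ('a'): new char, reset run to 1
  Position 6 ('b'): new char, reset run to 1
  Position 7 ('b'): continues run of 'b', length=2
  Position 8 ('c'): new char, reset run to 1
  Position 9 ('c'): continues run of 'c', length=2
Longest run: 'b' with length 3

3


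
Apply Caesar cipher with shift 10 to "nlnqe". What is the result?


Caesar cipher: shift "nlnqe" by 10
  'n' (pos 13) + 10 = pos 23 = 'x'
  'l' (pos 11) + 10 = pos 21 = 'v'
  'n' (pos 13) + 10 = pos 23 = 'x'
  'q' (pos 16) + 10 = pos 0 = 'a'
  'e' (pos 4) + 10 = pos 14 = 'o'
Result: xvxao

xvxao


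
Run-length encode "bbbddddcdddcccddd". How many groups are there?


Input: bbbddddcdddcccddd
Scanning for consecutive runs:
  Group 1: 'b' x 3 (positions 0-2)
  Group 2: 'd' x 4 (positions 3-6)
  Group 3: 'c' x 1 (positions 7-7)
  Group 4: 'd' x 3 (positions 8-10)
  Group 5: 'c' x 3 (positions 11-13)
  Group 6: 'd' x 3 (positions 14-16)
Total groups: 6

6


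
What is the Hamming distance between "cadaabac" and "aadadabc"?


Comparing "cadaabac" and "aadadabc" position by position:
  Position 0: 'c' vs 'a' => differ
  Position 1: 'a' vs 'a' => same
  Position 2: 'd' vs 'd' => same
  Position 3: 'a' vs 'a' => same
  Position 4: 'a' vs 'd' => differ
  Position 5: 'b' vs 'a' => differ
  Position 6: 'a' vs 'b' => differ
  Position 7: 'c' vs 'c' => same
Total differences (Hamming distance): 4

4


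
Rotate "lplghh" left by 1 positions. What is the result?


Input: "lplghh", rotate left by 1
First 1 characters: "l"
Remaining characters: "plghh"
Concatenate remaining + first: "plghh" + "l" = "plghhl"

plghhl


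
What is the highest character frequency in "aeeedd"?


Input: aeeedd
Character counts:
  'a': 1
  'd': 2
  'e': 3
Maximum frequency: 3

3


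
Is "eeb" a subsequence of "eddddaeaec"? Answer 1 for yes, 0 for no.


Check if "eeb" is a subsequence of "eddddaeaec"
Greedy scan:
  Position 0 ('e'): matches sub[0] = 'e'
  Position 1 ('d'): no match needed
  Position 2 ('d'): no match needed
  Position 3 ('d'): no match needed
  Position 4 ('d'): no match needed
  Position 5 ('a'): no match needed
  Position 6 ('e'): matches sub[1] = 'e'
  Position 7 ('a'): no match needed
  Position 8 ('e'): no match needed
  Position 9 ('c'): no match needed
Only matched 2/3 characters => not a subsequence

0


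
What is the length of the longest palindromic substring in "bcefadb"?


Input: "bcefadb"
Checking substrings for palindromes:
  No multi-char palindromic substrings found
Longest palindromic substring: "b" with length 1

1


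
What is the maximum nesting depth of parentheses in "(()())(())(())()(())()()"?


Input: "(()())(())(())()(())()()"
Tracking depth:
  Position 0 '(': depth becomes 1
  Position 1 '(': depth becomes 2
  Position 2 ')': depth becomes 1
  Position 3 '(': depth becomes 2
  Position 4 ')': depth becomes 1
  Position 5 ')': depth becomes 0
  Position 6 '(': depth becomes 1
  Position 7 '(': depth becomes 2
  Position 8 ')': depth becomes 1
  Position 9 ')': depth becomes 0
  Position 10 '(': depth becomes 1
  Position 11 '(': depth becomes 2
  Position 12 ')': depth becomes 1
  Position 13 ')': depth becomes 0
  Position 14 '(': depth becomes 1
  Position 15 ')': depth becomes 0
  Position 16 '(': depth becomes 1
  Position 17 '(': depth becomes 2
  Position 18 ')': depth becomes 1
  Position 19 ')': depth becomes 0
  Position 20 '(': depth becomes 1
  Position 21 ')': depth becomes 0
  Position 22 '(': depth becomes 1
  Position 23 ')': depth becomes 0
Maximum depth reached: 2

2


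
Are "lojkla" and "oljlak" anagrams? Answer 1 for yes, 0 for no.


Strings: "lojkla", "oljlak"
Sorted first:  ajkllo
Sorted second: ajkllo
Sorted forms match => anagrams

1


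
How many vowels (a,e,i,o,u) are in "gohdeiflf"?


Input: gohdeiflf
Checking each character:
  'g' at position 0: consonant
  'o' at position 1: vowel (running total: 1)
  'h' at position 2: consonant
  'd' at position 3: consonant
  'e' at position 4: vowel (running total: 2)
  'i' at position 5: vowel (running total: 3)
  'f' at position 6: consonant
  'l' at position 7: consonant
  'f' at position 8: consonant
Total vowels: 3

3


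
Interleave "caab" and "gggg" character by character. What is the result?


Interleaving "caab" and "gggg":
  Position 0: 'c' from first, 'g' from second => "cg"
  Position 1: 'a' from first, 'g' from second => "ag"
  Position 2: 'a' from first, 'g' from second => "ag"
  Position 3: 'b' from first, 'g' from second => "bg"
Result: cgagagbg

cgagagbg


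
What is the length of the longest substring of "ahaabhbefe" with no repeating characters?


Input: "ahaabhbefe"
Sliding window (track last position of each char):
  Position 0 ('a'): window [0,0] length 1 -- new best
  Position 1 ('h'): window [0,1] length 2 -- new best
  Position 2 ('a'): repeat (last at 0), move window start to 1
  Position 2 ('a'): window [1,2] length 2
  Position 3 ('a'): repeat (last at 2), move window start to 3
  Position 3 ('a'): window [3,3] length 1
  Position 4 ('b'): window [3,4] length 2
  Position 5 ('h'): window [3,5] length 3 -- new best
  Position 6 ('b'): repeat (last at 4), move window start to 5
  Position 6 ('b'): window [5,6] length 2
  Position 7 ('e'): window [5,7] length 3
  Position 8 ('f'): window [5,8] length 4 -- new best
  Position 9 ('e'): repeat (last at 7), move window start to 8
  Position 9 ('e'): window [8,9] length 2
Longest substring with no repeats: "hbef" with length 4

4


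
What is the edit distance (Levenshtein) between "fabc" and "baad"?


Computing edit distance: "fabc" -> "baad"
DP table:
           b    a    a    d
      0    1    2    3    4
  f   1    1    2    3    4
  a   2    2    1    2    3
  b   3    2    2    2    3
  c   4    3    3    3    3
Edit distance = dp[4][4] = 3

3


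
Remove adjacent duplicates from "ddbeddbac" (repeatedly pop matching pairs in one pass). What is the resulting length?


Input: ddbeddbac
Stack-based adjacent duplicate removal:
  Read 'd': push. Stack: d
  Read 'd': matches stack top 'd' => pop. Stack: (empty)
  Read 'b': push. Stack: b
  Read 'e': push. Stack: be
  Read 'd': push. Stack: bed
  Read 'd': matches stack top 'd' => pop. Stack: be
  Read 'b': push. Stack: beb
  Read 'a': push. Stack: beba
  Read 'c': push. Stack: bebac
Final stack: "bebac" (length 5)

5


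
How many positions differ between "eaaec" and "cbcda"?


Comparing "eaaec" and "cbcda" position by position:
  Position 0: 'e' vs 'c' => DIFFER
  Position 1: 'a' vs 'b' => DIFFER
  Position 2: 'a' vs 'c' => DIFFER
  Position 3: 'e' vs 'd' => DIFFER
  Position 4: 'c' vs 'a' => DIFFER
Positions that differ: 5

5


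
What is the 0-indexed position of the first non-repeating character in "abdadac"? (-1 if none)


Input: abdadac
Character frequencies:
  'a': 3
  'b': 1
  'c': 1
  'd': 2
Scanning left to right for freq == 1:
  Position 0 ('a'): freq=3, skip
  Position 1 ('b'): unique! => answer = 1

1


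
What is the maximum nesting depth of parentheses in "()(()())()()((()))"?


Input: "()(()())()()((()))"
Tracking depth:
  Position 0 '(': depth becomes 1
  Position 1 ')': depth becomes 0
  Position 2 '(': depth becomes 1
  Position 3 '(': depth becomes 2
  Position 4 ')': depth becomes 1
  Position 5 '(': depth becomes 2
  Position 6 ')': depth becomes 1
  Position 7 ')': depth becomes 0
  Position 8 '(': depth becomes 1
  Position 9 ')': depth becomes 0
  Position 10 '(': depth becomes 1
  Position 11 ')': depth becomes 0
  Position 12 '(': depth becomes 1
  Position 13 '(': depth becomes 2
  Position 14 '(': depth becomes 3
  Position 15 ')': depth becomes 2
  Position 16 ')': depth becomes 1
  Position 17 ')': depth becomes 0
Maximum depth reached: 3

3


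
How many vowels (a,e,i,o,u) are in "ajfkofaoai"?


Input: ajfkofaoai
Checking each character:
  'a' at position 0: vowel (running total: 1)
  'j' at position 1: consonant
  'f' at position 2: consonant
  'k' at position 3: consonant
  'o' at position 4: vowel (running total: 2)
  'f' at position 5: consonant
  'a' at position 6: vowel (running total: 3)
  'o' at position 7: vowel (running total: 4)
  'a' at position 8: vowel (running total: 5)
  'i' at position 9: vowel (running total: 6)
Total vowels: 6

6


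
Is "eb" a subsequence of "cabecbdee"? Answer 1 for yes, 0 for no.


Check if "eb" is a subsequence of "cabecbdee"
Greedy scan:
  Position 0 ('c'): no match needed
  Position 1 ('a'): no match needed
  Position 2 ('b'): no match needed
  Position 3 ('e'): matches sub[0] = 'e'
  Position 4 ('c'): no match needed
  Position 5 ('b'): matches sub[1] = 'b'
  Position 6 ('d'): no match needed
  Position 7 ('e'): no match needed
  Position 8 ('e'): no match needed
All 2 characters matched => is a subsequence

1


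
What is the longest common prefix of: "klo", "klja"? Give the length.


Words: klo, klja
  Position 0: all 'k' => match
  Position 1: all 'l' => match
  Position 2: ('o', 'j') => mismatch, stop
LCP = "kl" (length 2)

2


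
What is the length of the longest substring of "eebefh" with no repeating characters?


Input: "eebefh"
Sliding window (track last position of each char):
  Position 0 ('e'): window [0,0] length 1 -- new best
  Position 1 ('e'): repeat (last at 0), move window start to 1
  Position 1 ('e'): window [1,1] length 1
  Position 2 ('b'): window [1,2] length 2 -- new best
  Position 3 ('e'): repeat (last at 1), move window start to 2
  Position 3 ('e'): window [2,3] length 2
  Position 4 ('f'): window [2,4] length 3 -- new best
  Position 5 ('h'): window [2,5] length 4 -- new best
Longest substring with no repeats: "befh" with length 4

4


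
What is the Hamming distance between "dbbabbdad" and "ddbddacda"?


Comparing "dbbabbdad" and "ddbddacda" position by position:
  Position 0: 'd' vs 'd' => same
  Position 1: 'b' vs 'd' => differ
  Position 2: 'b' vs 'b' => same
  Position 3: 'a' vs 'd' => differ
  Position 4: 'b' vs 'd' => differ
  Position 5: 'b' vs 'a' => differ
  Position 6: 'd' vs 'c' => differ
  Position 7: 'a' vs 'd' => differ
  Position 8: 'd' vs 'a' => differ
Total differences (Hamming distance): 7

7


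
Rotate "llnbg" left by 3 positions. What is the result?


Input: "llnbg", rotate left by 3
First 3 characters: "lln"
Remaining characters: "bg"
Concatenate remaining + first: "bg" + "lln" = "bglln"

bglln


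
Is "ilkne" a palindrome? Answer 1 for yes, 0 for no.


Input: ilkne
Reversed: enkli
  Compare pos 0 ('i') with pos 4 ('e'): MISMATCH
  Compare pos 1 ('l') with pos 3 ('n'): MISMATCH
Result: not a palindrome

0


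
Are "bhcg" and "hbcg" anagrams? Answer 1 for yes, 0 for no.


Strings: "bhcg", "hbcg"
Sorted first:  bcgh
Sorted second: bcgh
Sorted forms match => anagrams

1


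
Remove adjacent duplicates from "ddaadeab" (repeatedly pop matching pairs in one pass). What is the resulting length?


Input: ddaadeab
Stack-based adjacent duplicate removal:
  Read 'd': push. Stack: d
  Read 'd': matches stack top 'd' => pop. Stack: (empty)
  Read 'a': push. Stack: a
  Read 'a': matches stack top 'a' => pop. Stack: (empty)
  Read 'd': push. Stack: d
  Read 'e': push. Stack: de
  Read 'a': push. Stack: dea
  Read 'b': push. Stack: deab
Final stack: "deab" (length 4)

4


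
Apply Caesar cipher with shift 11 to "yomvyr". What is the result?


Caesar cipher: shift "yomvyr" by 11
  'y' (pos 24) + 11 = pos 9 = 'j'
  'o' (pos 14) + 11 = pos 25 = 'z'
  'm' (pos 12) + 11 = pos 23 = 'x'
  'v' (pos 21) + 11 = pos 6 = 'g'
  'y' (pos 24) + 11 = pos 9 = 'j'
  'r' (pos 17) + 11 = pos 2 = 'c'
Result: jzxgjc

jzxgjc


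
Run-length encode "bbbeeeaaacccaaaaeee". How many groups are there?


Input: bbbeeeaaacccaaaaeee
Scanning for consecutive runs:
  Group 1: 'b' x 3 (positions 0-2)
  Group 2: 'e' x 3 (positions 3-5)
  Group 3: 'a' x 3 (positions 6-8)
  Group 4: 'c' x 3 (positions 9-11)
  Group 5: 'a' x 4 (positions 12-15)
  Group 6: 'e' x 3 (positions 16-18)
Total groups: 6

6


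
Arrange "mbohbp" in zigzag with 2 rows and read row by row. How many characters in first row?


Zigzag "mbohbp" into 2 rows:
Placing characters:
  'm' => row 0
  'b' => row 1
  'o' => row 0
  'h' => row 1
  'b' => row 0
  'p' => row 1
Rows:
  Row 0: "mob"
  Row 1: "bhp"
First row length: 3

3


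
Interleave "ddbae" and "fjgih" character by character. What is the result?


Interleaving "ddbae" and "fjgih":
  Position 0: 'd' from first, 'f' from second => "df"
  Position 1: 'd' from first, 'j' from second => "dj"
  Position 2: 'b' from first, 'g' from second => "bg"
  Position 3: 'a' from first, 'i' from second => "ai"
  Position 4: 'e' from first, 'h' from second => "eh"
Result: dfdjbgaieh

dfdjbgaieh


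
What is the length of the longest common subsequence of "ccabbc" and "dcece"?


LCS of "ccabbc" and "dcece"
DP table:
           d    c    e    c    e
      0    0    0    0    0    0
  c   0    0    1    1    1    1
  c   0    0    1    1    2    2
  a   0    0    1    1    2    2
  b   0    0    1    1    2    2
  b   0    0    1    1    2    2
  c   0    0    1    1    2    2
LCS length = dp[6][5] = 2

2


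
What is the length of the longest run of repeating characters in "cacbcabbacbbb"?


Input: "cacbcabbacbbb"
Scanning for longest run:
  Position 1 ('a'): new char, reset run to 1
  Position 2 ('c'): new char, reset run to 1
  Position 3 ('b'): new char, reset run to 1
  Position 4 ('c'): new char, reset run to 1
  Position 5 ('a'): new char, reset run to 1
  Position 6 ('b'): new char, reset run to 1
  Position 7 ('b'): continues run of 'b', length=2
  Position 8 ('a'): new char, reset run to 1
  Position 9 ('c'): new char, reset run to 1
  Position 10 ('b'): new char, reset run to 1
  Position 11 ('b'): continues run of 'b', length=2
  Position 12 ('b'): continues run of 'b', length=3
Longest run: 'b' with length 3

3


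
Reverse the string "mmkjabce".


Input: mmkjabce
Reading characters right to left:
  Position 7: 'e'
  Position 6: 'c'
  Position 5: 'b'
  Position 4: 'a'
  Position 3: 'j'
  Position 2: 'k'
  Position 1: 'm'
  Position 0: 'm'
Reversed: ecbajkmm

ecbajkmm


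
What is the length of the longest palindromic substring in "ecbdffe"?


Input: "ecbdffe"
Checking substrings for palindromes:
  [4:6] "ff" (len 2) => palindrome
Longest palindromic substring: "ff" with length 2

2


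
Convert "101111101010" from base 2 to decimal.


Input: "101111101010" in base 2
Positional expansion:
  Digit '1' (value 1) x 2^11 = 2048
  Digit '0' (value 0) x 2^10 = 0
  Digit '1' (value 1) x 2^9 = 512
  Digit '1' (value 1) x 2^8 = 256
  Digit '1' (value 1) x 2^7 = 128
  Digit '1' (value 1) x 2^6 = 64
  Digit '1' (value 1) x 2^5 = 32
  Digit '0' (value 0) x 2^4 = 0
  Digit '1' (value 1) x 2^3 = 8
  Digit '0' (value 0) x 2^2 = 0
  Digit '1' (value 1) x 2^1 = 2
  Digit '0' (value 0) x 2^0 = 0
Sum = 3050

3050


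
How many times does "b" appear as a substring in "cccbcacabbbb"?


Searching for "b" in "cccbcacabbbb"
Scanning each position:
  Position 0: "c" => no
  Position 1: "c" => no
  Position 2: "c" => no
  Position 3: "b" => MATCH
  Position 4: "c" => no
  Position 5: "a" => no
  Position 6: "c" => no
  Position 7: "a" => no
  Position 8: "b" => MATCH
  Position 9: "b" => MATCH
  Position 10: "b" => MATCH
  Position 11: "b" => MATCH
Total occurrences: 5

5


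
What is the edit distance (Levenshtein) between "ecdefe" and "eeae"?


Computing edit distance: "ecdefe" -> "eeae"
DP table:
           e    e    a    e
      0    1    2    3    4
  e   1    0    1    2    3
  c   2    1    1    2    3
  d   3    2    2    2    3
  e   4    3    2    3    2
  f   5    4    3    3    3
  e   6    5    4    4    3
Edit distance = dp[6][4] = 3

3


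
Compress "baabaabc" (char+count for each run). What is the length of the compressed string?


Input: baabaabc
Runs:
  'b' x 1 => "b1"
  'a' x 2 => "a2"
  'b' x 1 => "b1"
  'a' x 2 => "a2"
  'b' x 1 => "b1"
  'c' x 1 => "c1"
Compressed: "b1a2b1a2b1c1"
Compressed length: 12

12


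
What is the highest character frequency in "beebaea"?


Input: beebaea
Character counts:
  'a': 2
  'b': 2
  'e': 3
Maximum frequency: 3

3


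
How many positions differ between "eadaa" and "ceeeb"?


Comparing "eadaa" and "ceeeb" position by position:
  Position 0: 'e' vs 'c' => DIFFER
  Position 1: 'a' vs 'e' => DIFFER
  Position 2: 'd' vs 'e' => DIFFER
  Position 3: 'a' vs 'e' => DIFFER
  Position 4: 'a' vs 'b' => DIFFER
Positions that differ: 5

5


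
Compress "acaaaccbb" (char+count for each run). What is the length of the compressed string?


Input: acaaaccbb
Runs:
  'a' x 1 => "a1"
  'c' x 1 => "c1"
  'a' x 3 => "a3"
  'c' x 2 => "c2"
  'b' x 2 => "b2"
Compressed: "a1c1a3c2b2"
Compressed length: 10

10


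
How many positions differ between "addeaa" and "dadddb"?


Comparing "addeaa" and "dadddb" position by position:
  Position 0: 'a' vs 'd' => DIFFER
  Position 1: 'd' vs 'a' => DIFFER
  Position 2: 'd' vs 'd' => same
  Position 3: 'e' vs 'd' => DIFFER
  Position 4: 'a' vs 'd' => DIFFER
  Position 5: 'a' vs 'b' => DIFFER
Positions that differ: 5

5


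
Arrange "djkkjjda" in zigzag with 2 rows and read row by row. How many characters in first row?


Zigzag "djkkjjda" into 2 rows:
Placing characters:
  'd' => row 0
  'j' => row 1
  'k' => row 0
  'k' => row 1
  'j' => row 0
  'j' => row 1
  'd' => row 0
  'a' => row 1
Rows:
  Row 0: "dkjd"
  Row 1: "jkja"
First row length: 4

4


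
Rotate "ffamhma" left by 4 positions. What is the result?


Input: "ffamhma", rotate left by 4
First 4 characters: "ffam"
Remaining characters: "hma"
Concatenate remaining + first: "hma" + "ffam" = "hmaffam"

hmaffam


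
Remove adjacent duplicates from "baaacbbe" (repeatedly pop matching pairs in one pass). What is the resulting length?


Input: baaacbbe
Stack-based adjacent duplicate removal:
  Read 'b': push. Stack: b
  Read 'a': push. Stack: ba
  Read 'a': matches stack top 'a' => pop. Stack: b
  Read 'a': push. Stack: ba
  Read 'c': push. Stack: bac
  Read 'b': push. Stack: bacb
  Read 'b': matches stack top 'b' => pop. Stack: bac
  Read 'e': push. Stack: bace
Final stack: "bace" (length 4)

4


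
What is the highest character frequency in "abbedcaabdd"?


Input: abbedcaabdd
Character counts:
  'a': 3
  'b': 3
  'c': 1
  'd': 3
  'e': 1
Maximum frequency: 3

3


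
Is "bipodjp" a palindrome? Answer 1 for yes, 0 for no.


Input: bipodjp
Reversed: pjdopib
  Compare pos 0 ('b') with pos 6 ('p'): MISMATCH
  Compare pos 1 ('i') with pos 5 ('j'): MISMATCH
  Compare pos 2 ('p') with pos 4 ('d'): MISMATCH
Result: not a palindrome

0


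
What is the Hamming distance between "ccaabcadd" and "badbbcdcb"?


Comparing "ccaabcadd" and "badbbcdcb" position by position:
  Position 0: 'c' vs 'b' => differ
  Position 1: 'c' vs 'a' => differ
  Position 2: 'a' vs 'd' => differ
  Position 3: 'a' vs 'b' => differ
  Position 4: 'b' vs 'b' => same
  Position 5: 'c' vs 'c' => same
  Position 6: 'a' vs 'd' => differ
  Position 7: 'd' vs 'c' => differ
  Position 8: 'd' vs 'b' => differ
Total differences (Hamming distance): 7

7


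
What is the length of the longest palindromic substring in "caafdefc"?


Input: "caafdefc"
Checking substrings for palindromes:
  [1:3] "aa" (len 2) => palindrome
Longest palindromic substring: "aa" with length 2

2


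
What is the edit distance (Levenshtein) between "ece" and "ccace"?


Computing edit distance: "ece" -> "ccace"
DP table:
           c    c    a    c    e
      0    1    2    3    4    5
  e   1    1    2    3    4    4
  c   2    1    1    2    3    4
  e   3    2    2    2    3    3
Edit distance = dp[3][5] = 3

3


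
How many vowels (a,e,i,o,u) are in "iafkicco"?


Input: iafkicco
Checking each character:
  'i' at position 0: vowel (running total: 1)
  'a' at position 1: vowel (running total: 2)
  'f' at position 2: consonant
  'k' at position 3: consonant
  'i' at position 4: vowel (running total: 3)
  'c' at position 5: consonant
  'c' at position 6: consonant
  'o' at position 7: vowel (running total: 4)
Total vowels: 4

4


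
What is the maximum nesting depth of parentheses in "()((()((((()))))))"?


Input: "()((()((((()))))))"
Tracking depth:
  Position 0 '(': depth becomes 1
  Position 1 ')': depth becomes 0
  Position 2 '(': depth becomes 1
  Position 3 '(': depth becomes 2
  Position 4 '(': depth becomes 3
  Position 5 ')': depth becomes 2
  Position 6 '(': depth becomes 3
  Position 7 '(': depth becomes 4
  Position 8 '(': depth becomes 5
  Position 9 '(': depth becomes 6
  Position 10 '(': depth becomes 7
  Position 11 ')': depth becomes 6
  Position 12 ')': depth becomes 5
  Position 13 ')': depth becomes 4
  Position 14 ')': depth becomes 3
  Position 15 ')': depth becomes 2
  Position 16 ')': depth becomes 1
  Position 17 ')': depth becomes 0
Maximum depth reached: 7

7


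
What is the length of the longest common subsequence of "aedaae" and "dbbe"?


LCS of "aedaae" and "dbbe"
DP table:
           d    b    b    e
      0    0    0    0    0
  a   0    0    0    0    0
  e   0    0    0    0    1
  d   0    1    1    1    1
  a   0    1    1    1    1
  a   0    1    1    1    1
  e   0    1    1    1    2
LCS length = dp[6][4] = 2

2


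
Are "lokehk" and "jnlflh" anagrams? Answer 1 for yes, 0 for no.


Strings: "lokehk", "jnlflh"
Sorted first:  ehkklo
Sorted second: fhjlln
Differ at position 0: 'e' vs 'f' => not anagrams

0


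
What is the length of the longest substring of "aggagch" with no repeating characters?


Input: "aggagch"
Sliding window (track last position of each char):
  Position 0 ('a'): window [0,0] length 1 -- new best
  Position 1 ('g'): window [0,1] length 2 -- new best
  Position 2 ('g'): repeat (last at 1), move window start to 2
  Position 2 ('g'): window [2,2] length 1
  Position 3 ('a'): window [2,3] length 2
  Position 4 ('g'): repeat (last at 2), move window start to 3
  Position 4 ('g'): window [3,4] length 2
  Position 5 ('c'): window [3,5] length 3 -- new best
  Position 6 ('h'): window [3,6] length 4 -- new best
Longest substring with no repeats: "agch" with length 4

4


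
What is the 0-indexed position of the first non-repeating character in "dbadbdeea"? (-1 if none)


Input: dbadbdeea
Character frequencies:
  'a': 2
  'b': 2
  'd': 3
  'e': 2
Scanning left to right for freq == 1:
  Position 0 ('d'): freq=3, skip
  Position 1 ('b'): freq=2, skip
  Position 2 ('a'): freq=2, skip
  Position 3 ('d'): freq=3, skip
  Position 4 ('b'): freq=2, skip
  Position 5 ('d'): freq=3, skip
  Position 6 ('e'): freq=2, skip
  Position 7 ('e'): freq=2, skip
  Position 8 ('a'): freq=2, skip
  No unique character found => answer = -1

-1


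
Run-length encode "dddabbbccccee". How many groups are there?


Input: dddabbbccccee
Scanning for consecutive runs:
  Group 1: 'd' x 3 (positions 0-2)
  Group 2: 'a' x 1 (positions 3-3)
  Group 3: 'b' x 3 (positions 4-6)
  Group 4: 'c' x 4 (positions 7-10)
  Group 5: 'e' x 2 (positions 11-12)
Total groups: 5

5


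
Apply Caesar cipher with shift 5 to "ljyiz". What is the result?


Caesar cipher: shift "ljyiz" by 5
  'l' (pos 11) + 5 = pos 16 = 'q'
  'j' (pos 9) + 5 = pos 14 = 'o'
  'y' (pos 24) + 5 = pos 3 = 'd'
  'i' (pos 8) + 5 = pos 13 = 'n'
  'z' (pos 25) + 5 = pos 4 = 'e'
Result: qodne

qodne


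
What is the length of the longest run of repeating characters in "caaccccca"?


Input: "caaccccca"
Scanning for longest run:
  Position 1 ('a'): new char, reset run to 1
  Position 2 ('a'): continues run of 'a', length=2
  Position 3 ('c'): new char, reset run to 1
  Position 4 ('c'): continues run of 'c', length=2
  Position 5 ('c'): continues run of 'c', length=3
  Position 6 ('c'): continues run of 'c', length=4
  Position 7 ('c'): continues run of 'c', length=5
  Position 8 ('a'): new char, reset run to 1
Longest run: 'c' with length 5

5


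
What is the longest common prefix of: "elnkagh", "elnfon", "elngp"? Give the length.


Words: elnkagh, elnfon, elngp
  Position 0: all 'e' => match
  Position 1: all 'l' => match
  Position 2: all 'n' => match
  Position 3: ('k', 'f', 'g') => mismatch, stop
LCP = "eln" (length 3)

3


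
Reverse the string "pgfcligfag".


Input: pgfcligfag
Reading characters right to left:
  Position 9: 'g'
  Position 8: 'a'
  Position 7: 'f'
  Position 6: 'g'
  Position 5: 'i'
  Position 4: 'l'
  Position 3: 'c'
  Position 2: 'f'
  Position 1: 'g'
  Position 0: 'p'
Reversed: gafgilcfgp

gafgilcfgp


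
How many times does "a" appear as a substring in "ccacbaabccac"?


Searching for "a" in "ccacbaabccac"
Scanning each position:
  Position 0: "c" => no
  Position 1: "c" => no
  Position 2: "a" => MATCH
  Position 3: "c" => no
  Position 4: "b" => no
  Position 5: "a" => MATCH
  Position 6: "a" => MATCH
  Position 7: "b" => no
  Position 8: "c" => no
  Position 9: "c" => no
  Position 10: "a" => MATCH
  Position 11: "c" => no
Total occurrences: 4

4


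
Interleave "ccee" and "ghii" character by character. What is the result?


Interleaving "ccee" and "ghii":
  Position 0: 'c' from first, 'g' from second => "cg"
  Position 1: 'c' from first, 'h' from second => "ch"
  Position 2: 'e' from first, 'i' from second => "ei"
  Position 3: 'e' from first, 'i' from second => "ei"
Result: cgcheiei

cgcheiei


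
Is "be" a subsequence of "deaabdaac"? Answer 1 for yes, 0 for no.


Check if "be" is a subsequence of "deaabdaac"
Greedy scan:
  Position 0 ('d'): no match needed
  Position 1 ('e'): no match needed
  Position 2 ('a'): no match needed
  Position 3 ('a'): no match needed
  Position 4 ('b'): matches sub[0] = 'b'
  Position 5 ('d'): no match needed
  Position 6 ('a'): no match needed
  Position 7 ('a'): no match needed
  Position 8 ('c'): no match needed
Only matched 1/2 characters => not a subsequence

0


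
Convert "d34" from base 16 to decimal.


Input: "d34" in base 16
Positional expansion:
  Digit 'd' (value 13) x 16^2 = 3328
  Digit '3' (value 3) x 16^1 = 48
  Digit '4' (value 4) x 16^0 = 4
Sum = 3380

3380


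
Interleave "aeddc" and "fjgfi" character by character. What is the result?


Interleaving "aeddc" and "fjgfi":
  Position 0: 'a' from first, 'f' from second => "af"
  Position 1: 'e' from first, 'j' from second => "ej"
  Position 2: 'd' from first, 'g' from second => "dg"
  Position 3: 'd' from first, 'f' from second => "df"
  Position 4: 'c' from first, 'i' from second => "ci"
Result: afejdgdfci

afejdgdfci


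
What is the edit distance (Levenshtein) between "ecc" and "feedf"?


Computing edit distance: "ecc" -> "feedf"
DP table:
           f    e    e    d    f
      0    1    2    3    4    5
  e   1    1    1    2    3    4
  c   2    2    2    2    3    4
  c   3    3    3    3    3    4
Edit distance = dp[3][5] = 4

4


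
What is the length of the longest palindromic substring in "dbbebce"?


Input: "dbbebce"
Checking substrings for palindromes:
  [2:5] "beb" (len 3) => palindrome
  [1:3] "bb" (len 2) => palindrome
Longest palindromic substring: "beb" with length 3

3


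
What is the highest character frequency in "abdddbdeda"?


Input: abdddbdeda
Character counts:
  'a': 2
  'b': 2
  'd': 5
  'e': 1
Maximum frequency: 5

5


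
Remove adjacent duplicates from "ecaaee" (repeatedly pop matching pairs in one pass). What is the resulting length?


Input: ecaaee
Stack-based adjacent duplicate removal:
  Read 'e': push. Stack: e
  Read 'c': push. Stack: ec
  Read 'a': push. Stack: eca
  Read 'a': matches stack top 'a' => pop. Stack: ec
  Read 'e': push. Stack: ece
  Read 'e': matches stack top 'e' => pop. Stack: ec
Final stack: "ec" (length 2)

2


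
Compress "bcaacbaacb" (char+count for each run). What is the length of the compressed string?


Input: bcaacbaacb
Runs:
  'b' x 1 => "b1"
  'c' x 1 => "c1"
  'a' x 2 => "a2"
  'c' x 1 => "c1"
  'b' x 1 => "b1"
  'a' x 2 => "a2"
  'c' x 1 => "c1"
  'b' x 1 => "b1"
Compressed: "b1c1a2c1b1a2c1b1"
Compressed length: 16

16


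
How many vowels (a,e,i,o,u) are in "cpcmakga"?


Input: cpcmakga
Checking each character:
  'c' at position 0: consonant
  'p' at position 1: consonant
  'c' at position 2: consonant
  'm' at position 3: consonant
  'a' at position 4: vowel (running total: 1)
  'k' at position 5: consonant
  'g' at position 6: consonant
  'a' at position 7: vowel (running total: 2)
Total vowels: 2

2
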